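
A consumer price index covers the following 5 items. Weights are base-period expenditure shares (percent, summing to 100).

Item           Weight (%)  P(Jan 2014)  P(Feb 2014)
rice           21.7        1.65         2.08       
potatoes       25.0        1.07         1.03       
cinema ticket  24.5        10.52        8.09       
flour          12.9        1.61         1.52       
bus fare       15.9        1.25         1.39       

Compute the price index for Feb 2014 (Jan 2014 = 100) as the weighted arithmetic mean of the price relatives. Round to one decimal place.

rice: 21.7 × (2.08/1.65) = 21.7 × 1.260606 = 27.3552
potatoes: 25.0 × (1.03/1.07) = 25.0 × 0.962617 = 24.0654
cinema ticket: 24.5 × (8.09/10.52) = 24.5 × 0.769011 = 18.8408
flour: 12.9 × (1.52/1.61) = 12.9 × 0.944099 = 12.1789
bus fare: 15.9 × (1.39/1.25) = 15.9 × 1.112000 = 17.6808
Index = Σ wᵢ·(p₁ᵢ/p₀ᵢ) = 27.3552 + 24.0654 + 18.8408 + 12.1789 + 17.6808 = 100.1210

100.1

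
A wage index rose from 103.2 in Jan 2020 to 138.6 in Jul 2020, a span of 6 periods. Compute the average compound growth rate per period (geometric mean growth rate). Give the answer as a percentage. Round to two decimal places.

Growth factor = (138.6/103.2)^(1/6) = (1.343023)^(1/6) = 1.050382
Growth rate = 1.050382 − 1 = 0.050382 = 5.0382%

5.04%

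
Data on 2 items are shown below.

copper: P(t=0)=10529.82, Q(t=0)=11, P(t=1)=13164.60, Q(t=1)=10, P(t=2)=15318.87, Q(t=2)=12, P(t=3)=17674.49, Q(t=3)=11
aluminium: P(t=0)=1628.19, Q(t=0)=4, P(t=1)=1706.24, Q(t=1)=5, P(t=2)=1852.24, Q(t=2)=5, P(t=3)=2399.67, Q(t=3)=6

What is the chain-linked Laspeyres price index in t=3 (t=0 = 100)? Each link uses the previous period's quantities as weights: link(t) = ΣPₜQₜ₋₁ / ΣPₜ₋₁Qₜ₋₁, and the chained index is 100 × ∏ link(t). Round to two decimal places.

166.70

Link t=0→t=1:
ΣP(t=1)Q(t=0) = 13164.60×11 + 1706.24×4 = 144810.6 + 6824.96 = 151635.56
ΣP(t=0)Q(t=0) = 10529.82×11 + 1628.19×4 = 115828.02 + 6512.76 = 122340.78
link = 151635.56/122340.78 = 1.239452
Link t=1→t=2:
ΣP(t=2)Q(t=1) = 15318.87×10 + 1852.24×5 = 153188.7 + 9261.2 = 162449.9
ΣP(t=1)Q(t=1) = 13164.60×10 + 1706.24×5 = 131646 + 8531.2 = 140177.2
link = 162449.9/140177.2 = 1.158890
Link t=2→t=3:
ΣP(t=3)Q(t=2) = 17674.49×12 + 2399.67×5 = 212093.88 + 11998.35 = 224092.23
ΣP(t=2)Q(t=2) = 15318.87×12 + 1852.24×5 = 183826.44 + 9261.2 = 193087.64
link = 224092.23/193087.64 = 1.160573
Chained index = 100 × 1.239452 × 1.158890 × 1.160573 = 166.7033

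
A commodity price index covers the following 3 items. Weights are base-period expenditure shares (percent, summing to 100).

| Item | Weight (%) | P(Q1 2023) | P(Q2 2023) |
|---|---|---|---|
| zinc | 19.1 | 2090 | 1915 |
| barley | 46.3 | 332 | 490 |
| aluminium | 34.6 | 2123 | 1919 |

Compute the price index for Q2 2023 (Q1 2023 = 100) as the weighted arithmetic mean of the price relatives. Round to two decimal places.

zinc: 19.1 × (1915/2090) = 19.1 × 0.916268 = 17.5007
barley: 46.3 × (490/332) = 46.3 × 1.475904 = 68.3343
aluminium: 34.6 × (1919/2123) = 34.6 × 0.903910 = 31.2753
Index = Σ wᵢ·(p₁ᵢ/p₀ᵢ) = 17.5007 + 68.3343 + 31.2753 = 117.1103

117.11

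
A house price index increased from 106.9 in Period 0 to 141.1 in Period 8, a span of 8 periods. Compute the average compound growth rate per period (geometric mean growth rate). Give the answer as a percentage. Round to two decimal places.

3.53%

Growth factor = (141.1/106.9)^(1/8) = (1.319925)^(1/8) = 1.035306
Growth rate = 1.035306 − 1 = 0.035306 = 3.5306%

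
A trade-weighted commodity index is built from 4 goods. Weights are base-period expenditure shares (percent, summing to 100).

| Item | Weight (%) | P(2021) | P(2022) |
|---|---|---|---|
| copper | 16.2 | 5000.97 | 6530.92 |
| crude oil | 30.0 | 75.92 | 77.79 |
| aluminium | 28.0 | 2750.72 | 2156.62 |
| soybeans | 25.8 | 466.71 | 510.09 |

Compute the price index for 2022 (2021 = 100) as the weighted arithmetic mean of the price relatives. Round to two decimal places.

102.05

copper: 16.2 × (6530.92/5000.97) = 16.2 × 1.305931 = 21.1561
crude oil: 30.0 × (77.79/75.92) = 30.0 × 1.024631 = 30.7389
aluminium: 28.0 × (2156.62/2750.72) = 28.0 × 0.784020 = 21.9526
soybeans: 25.8 × (510.09/466.71) = 25.8 × 1.092949 = 28.1981
Index = Σ wᵢ·(p₁ᵢ/p₀ᵢ) = 21.1561 + 30.7389 + 21.9526 + 28.1981 = 102.0456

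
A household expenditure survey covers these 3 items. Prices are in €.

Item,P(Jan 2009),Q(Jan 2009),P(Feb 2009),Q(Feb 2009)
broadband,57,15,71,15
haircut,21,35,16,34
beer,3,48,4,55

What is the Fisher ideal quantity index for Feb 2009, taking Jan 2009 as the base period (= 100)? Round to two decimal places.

Laspeyres component (base-period weights):
ΣP(Jan 2009)Q(Feb 2009) = 57×15 + 21×34 + 3×55 = 855 + 714 + 165 = 1734
ΣP(Jan 2009)Q(Jan 2009) = 57×15 + 21×35 + 3×48 = 855 + 735 + 144 = 1734
L = 1734 / 1734 × 100 = 100.0000
Paasche component (current-period weights):
ΣP(Feb 2009)Q(Feb 2009) = 71×15 + 16×34 + 4×55 = 1065 + 544 + 220 = 1829
ΣP(Feb 2009)Q(Jan 2009) = 71×15 + 16×35 + 4×48 = 1065 + 560 + 192 = 1817
P = 1829 / 1817 × 100 = 100.6604
Fisher = √(L × P) = √(100.0000 × 100.6604) = 100.3297

100.33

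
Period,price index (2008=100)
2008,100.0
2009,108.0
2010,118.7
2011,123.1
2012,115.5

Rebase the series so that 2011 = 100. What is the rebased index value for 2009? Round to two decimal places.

87.73

Rebased(2009) = 108.0 / 123.1 × 100 = 87.7335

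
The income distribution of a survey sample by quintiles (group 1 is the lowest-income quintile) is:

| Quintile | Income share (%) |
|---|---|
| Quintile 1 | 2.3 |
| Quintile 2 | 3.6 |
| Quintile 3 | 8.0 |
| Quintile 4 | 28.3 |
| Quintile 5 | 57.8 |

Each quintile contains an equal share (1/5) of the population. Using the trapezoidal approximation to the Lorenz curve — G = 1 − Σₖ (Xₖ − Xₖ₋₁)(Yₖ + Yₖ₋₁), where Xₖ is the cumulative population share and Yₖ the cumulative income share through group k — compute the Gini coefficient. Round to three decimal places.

Cumulative income shares Yₖ: 0.0230, 0.0590, 0.1390, 0.4220, 1.0000
Σ (Xₖ−Xₖ₋₁)(Yₖ+Yₖ₋₁) = (1/5)(0.0230+0.0000) + (1/5)(0.0590+0.0230) + (1/5)(0.1390+0.0590) + (1/5)(0.4220+0.1390) + (1/5)(1.0000+0.4220)
  = 0.0046 + 0.0164 + 0.0396 + 0.1122 + 0.2844 = 0.4572
G = 1 − 0.4572 = 0.5428

0.543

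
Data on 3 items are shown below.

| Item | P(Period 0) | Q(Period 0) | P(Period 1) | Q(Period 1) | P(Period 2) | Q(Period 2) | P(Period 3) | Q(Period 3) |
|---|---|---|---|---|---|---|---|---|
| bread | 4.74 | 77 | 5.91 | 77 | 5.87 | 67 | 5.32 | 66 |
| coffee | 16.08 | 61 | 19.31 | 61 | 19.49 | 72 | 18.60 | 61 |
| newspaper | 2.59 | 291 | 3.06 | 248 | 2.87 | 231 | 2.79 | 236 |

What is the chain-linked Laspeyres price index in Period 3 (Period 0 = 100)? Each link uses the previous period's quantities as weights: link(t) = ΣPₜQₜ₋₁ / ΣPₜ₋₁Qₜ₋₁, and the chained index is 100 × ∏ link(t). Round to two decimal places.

112.48

Link Period 0→Period 1:
ΣP(Period 1)Q(Period 0) = 5.91×77 + 19.31×61 + 3.06×291 = 455.07 + 1177.91 + 890.46 = 2523.44
ΣP(Period 0)Q(Period 0) = 4.74×77 + 16.08×61 + 2.59×291 = 364.98 + 980.88 + 753.69 = 2099.55
link = 2523.44/2099.55 = 1.201896
Link Period 1→Period 2:
ΣP(Period 2)Q(Period 1) = 5.87×77 + 19.49×61 + 2.87×248 = 451.99 + 1188.89 + 711.76 = 2352.64
ΣP(Period 1)Q(Period 1) = 5.91×77 + 19.31×61 + 3.06×248 = 455.07 + 1177.91 + 758.88 = 2391.86
link = 2352.64/2391.86 = 0.983603
Link Period 2→Period 3:
ΣP(Period 3)Q(Period 2) = 5.32×67 + 18.60×72 + 2.79×231 = 356.44 + 1339.2 + 644.49 = 2340.13
ΣP(Period 2)Q(Period 2) = 5.87×67 + 19.49×72 + 2.87×231 = 393.29 + 1403.28 + 662.97 = 2459.54
link = 2340.13/2459.54 = 0.951450
Chained index = 100 × 1.201896 × 0.983603 × 0.951450 = 112.4793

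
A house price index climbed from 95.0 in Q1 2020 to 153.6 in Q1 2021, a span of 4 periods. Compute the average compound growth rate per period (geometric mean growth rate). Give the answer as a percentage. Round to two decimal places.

12.76%

Growth factor = (153.6/95.0)^(1/4) = (1.616842)^(1/4) = 1.127631
Growth rate = 1.127631 − 1 = 0.127631 = 12.7631%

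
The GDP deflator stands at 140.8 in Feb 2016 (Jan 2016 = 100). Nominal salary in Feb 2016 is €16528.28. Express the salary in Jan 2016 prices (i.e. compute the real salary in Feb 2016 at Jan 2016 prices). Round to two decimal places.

Real = Nominal ÷ (Index/100) = 16528.28 ÷ (140.8/100)
     = 16528.28 ÷ 1.408 = 11738.8352

11738.84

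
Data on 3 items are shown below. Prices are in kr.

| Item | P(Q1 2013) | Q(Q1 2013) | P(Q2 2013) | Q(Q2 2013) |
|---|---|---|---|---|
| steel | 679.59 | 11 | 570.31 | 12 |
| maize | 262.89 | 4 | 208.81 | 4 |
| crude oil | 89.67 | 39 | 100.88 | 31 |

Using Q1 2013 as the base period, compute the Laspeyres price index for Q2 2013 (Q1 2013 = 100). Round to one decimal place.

91.8

Laspeyres price index uses base-period quantities as weights.
ΣP(Q2 2013)·Q(Q1 2013) = 570.31×11 + 208.81×4 + 100.88×39 = 6273.41 + 835.24 + 3934.32 = 11042.97
ΣP(Q1 2013)·Q(Q1 2013) = 679.59×11 + 262.89×4 + 89.67×39 = 7475.49 + 1051.56 + 3497.13 = 12024.18
Index = 11042.97 / 12024.18 × 100 = 91.8397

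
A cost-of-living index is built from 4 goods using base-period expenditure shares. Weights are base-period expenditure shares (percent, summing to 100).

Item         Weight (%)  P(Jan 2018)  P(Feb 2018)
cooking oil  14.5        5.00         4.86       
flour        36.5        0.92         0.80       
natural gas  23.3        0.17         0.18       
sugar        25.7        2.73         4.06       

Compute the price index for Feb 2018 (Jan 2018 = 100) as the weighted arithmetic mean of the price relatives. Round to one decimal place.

108.7

cooking oil: 14.5 × (4.86/5.00) = 14.5 × 0.972000 = 14.0940
flour: 36.5 × (0.80/0.92) = 36.5 × 0.869565 = 31.7391
natural gas: 23.3 × (0.18/0.17) = 23.3 × 1.058824 = 24.6706
sugar: 25.7 × (4.06/2.73) = 25.7 × 1.487179 = 38.2205
Index = Σ wᵢ·(p₁ᵢ/p₀ᵢ) = 14.0940 + 31.7391 + 24.6706 + 38.2205 = 108.7242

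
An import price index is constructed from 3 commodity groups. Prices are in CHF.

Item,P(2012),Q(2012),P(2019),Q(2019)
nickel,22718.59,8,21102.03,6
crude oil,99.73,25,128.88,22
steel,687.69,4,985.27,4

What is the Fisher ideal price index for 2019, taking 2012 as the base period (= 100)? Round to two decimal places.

Laspeyres component (base-period weights):
ΣP(2019)Q(2012) = 21102.03×8 + 128.88×25 + 985.27×4 = 168816.24 + 3222 + 3941.08 = 175979.32
ΣP(2012)Q(2012) = 22718.59×8 + 99.73×25 + 687.69×4 = 181748.72 + 2493.25 + 2750.76 = 186992.73
L = 175979.32 / 186992.73 × 100 = 94.1102
Paasche component (current-period weights):
ΣP(2019)Q(2019) = 21102.03×6 + 128.88×22 + 985.27×4 = 126612.18 + 2835.36 + 3941.08 = 133388.62
ΣP(2012)Q(2019) = 22718.59×6 + 99.73×22 + 687.69×4 = 136311.54 + 2194.06 + 2750.76 = 141256.36
P = 133388.62 / 141256.36 × 100 = 94.4302
Fisher = √(L × P) = √(94.1102 × 94.4302) = 94.2701

94.27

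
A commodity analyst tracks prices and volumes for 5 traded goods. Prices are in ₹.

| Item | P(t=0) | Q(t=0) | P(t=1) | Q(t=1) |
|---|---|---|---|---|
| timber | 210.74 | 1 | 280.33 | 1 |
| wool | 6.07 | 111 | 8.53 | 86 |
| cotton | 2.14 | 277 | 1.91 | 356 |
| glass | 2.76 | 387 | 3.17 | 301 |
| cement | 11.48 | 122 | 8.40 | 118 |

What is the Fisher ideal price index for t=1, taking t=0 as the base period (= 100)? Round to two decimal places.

100.22

Laspeyres component (base-period weights):
ΣP(t=1)Q(t=0) = 280.33×1 + 8.53×111 + 1.91×277 + 3.17×387 + 8.40×122 = 280.33 + 946.83 + 529.07 + 1226.79 + 1024.8 = 4007.82
ΣP(t=0)Q(t=0) = 210.74×1 + 6.07×111 + 2.14×277 + 2.76×387 + 11.48×122 = 210.74 + 673.77 + 592.78 + 1068.12 + 1400.56 = 3945.97
L = 4007.82 / 3945.97 × 100 = 101.5674
Paasche component (current-period weights):
ΣP(t=1)Q(t=1) = 280.33×1 + 8.53×86 + 1.91×356 + 3.17×301 + 8.40×118 = 280.33 + 733.58 + 679.96 + 954.17 + 991.2 = 3639.24
ΣP(t=0)Q(t=1) = 210.74×1 + 6.07×86 + 2.14×356 + 2.76×301 + 11.48×118 = 210.74 + 522.02 + 761.84 + 830.76 + 1354.64 = 3680
P = 3639.24 / 3680 × 100 = 98.8924
Fisher = √(L × P) = √(101.5674 × 98.8924) = 100.2210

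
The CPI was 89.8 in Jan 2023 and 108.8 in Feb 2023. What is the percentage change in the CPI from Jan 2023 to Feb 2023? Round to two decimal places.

Change = (108.8 − 89.8) / 89.8 × 100
       = 19.0 / 89.8 × 100 = 21.1581%

21.16%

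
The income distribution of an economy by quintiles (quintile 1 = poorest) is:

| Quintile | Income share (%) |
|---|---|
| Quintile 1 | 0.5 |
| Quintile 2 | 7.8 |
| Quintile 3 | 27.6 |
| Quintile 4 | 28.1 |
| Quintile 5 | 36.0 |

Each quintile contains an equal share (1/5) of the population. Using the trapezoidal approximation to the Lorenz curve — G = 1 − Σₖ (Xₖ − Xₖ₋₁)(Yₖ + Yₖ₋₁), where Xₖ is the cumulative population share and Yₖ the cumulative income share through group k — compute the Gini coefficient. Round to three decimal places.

0.365

Cumulative income shares Yₖ: 0.0050, 0.0830, 0.3590, 0.6400, 1.0000
Σ (Xₖ−Xₖ₋₁)(Yₖ+Yₖ₋₁) = (1/5)(0.0050+0.0000) + (1/5)(0.0830+0.0050) + (1/5)(0.3590+0.0830) + (1/5)(0.6400+0.3590) + (1/5)(1.0000+0.6400)
  = 0.0010 + 0.0176 + 0.0884 + 0.1998 + 0.3280 = 0.6348
G = 1 − 0.6348 = 0.3652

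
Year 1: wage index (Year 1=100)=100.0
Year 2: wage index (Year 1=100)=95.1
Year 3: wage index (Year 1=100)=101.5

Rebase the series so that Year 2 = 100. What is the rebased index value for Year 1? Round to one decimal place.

Rebased(Year 1) = 100.0 / 95.1 × 100 = 105.1525

105.2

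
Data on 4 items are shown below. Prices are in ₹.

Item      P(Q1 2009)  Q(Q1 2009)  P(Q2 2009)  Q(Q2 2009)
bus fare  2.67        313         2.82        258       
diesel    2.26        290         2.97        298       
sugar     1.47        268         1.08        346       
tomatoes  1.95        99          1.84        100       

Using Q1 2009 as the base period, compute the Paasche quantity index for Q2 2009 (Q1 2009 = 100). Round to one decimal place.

Paasche quantity index uses current-period prices as weights.
ΣP(Q2 2009)·Q(Q2 2009) = 2.82×258 + 2.97×298 + 1.08×346 + 1.84×100 = 727.56 + 885.06 + 373.68 + 184 = 2170.3
ΣP(Q2 2009)·Q(Q1 2009) = 2.82×313 + 2.97×290 + 1.08×268 + 1.84×99 = 882.66 + 861.3 + 289.44 + 182.16 = 2215.56
Index = 2170.3 / 2215.56 × 100 = 97.9572

98.0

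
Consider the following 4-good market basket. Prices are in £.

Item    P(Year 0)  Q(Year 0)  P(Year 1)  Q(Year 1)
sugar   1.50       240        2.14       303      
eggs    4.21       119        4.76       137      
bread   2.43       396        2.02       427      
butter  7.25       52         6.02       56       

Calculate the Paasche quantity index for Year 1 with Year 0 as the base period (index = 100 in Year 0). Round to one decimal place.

114.0

Paasche quantity index uses current-period prices as weights.
ΣP(Year 1)·Q(Year 1) = 2.14×303 + 4.76×137 + 2.02×427 + 6.02×56 = 648.42 + 652.12 + 862.54 + 337.12 = 2500.2
ΣP(Year 1)·Q(Year 0) = 2.14×240 + 4.76×119 + 2.02×396 + 6.02×52 = 513.6 + 566.44 + 799.92 + 313.04 = 2193
Index = 2500.2 / 2193 × 100 = 114.0082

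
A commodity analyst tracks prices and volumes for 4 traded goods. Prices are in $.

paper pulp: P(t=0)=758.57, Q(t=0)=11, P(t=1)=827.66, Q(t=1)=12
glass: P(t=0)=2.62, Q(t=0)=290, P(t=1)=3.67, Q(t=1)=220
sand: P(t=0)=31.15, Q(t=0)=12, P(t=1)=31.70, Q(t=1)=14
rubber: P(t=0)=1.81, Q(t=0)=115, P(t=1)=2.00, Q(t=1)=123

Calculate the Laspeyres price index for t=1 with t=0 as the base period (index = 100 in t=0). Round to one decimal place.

Laspeyres price index uses base-period quantities as weights.
ΣP(t=1)·Q(t=0) = 827.66×11 + 3.67×290 + 31.70×12 + 2.00×115 = 9104.26 + 1064.3 + 380.4 + 230 = 10778.96
ΣP(t=0)·Q(t=0) = 758.57×11 + 2.62×290 + 31.15×12 + 1.81×115 = 8344.27 + 759.8 + 373.8 + 208.15 = 9686.02
Index = 10778.96 / 9686.02 × 100 = 111.2837

111.3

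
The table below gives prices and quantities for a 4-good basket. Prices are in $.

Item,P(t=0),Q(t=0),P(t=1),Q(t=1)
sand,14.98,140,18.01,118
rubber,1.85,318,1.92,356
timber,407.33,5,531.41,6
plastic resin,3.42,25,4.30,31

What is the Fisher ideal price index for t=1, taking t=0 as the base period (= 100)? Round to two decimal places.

Laspeyres component (base-period weights):
ΣP(t=1)Q(t=0) = 18.01×140 + 1.92×318 + 531.41×5 + 4.30×25 = 2521.4 + 610.56 + 2657.05 + 107.5 = 5896.51
ΣP(t=0)Q(t=0) = 14.98×140 + 1.85×318 + 407.33×5 + 3.42×25 = 2097.2 + 588.3 + 2036.65 + 85.5 = 4807.65
L = 5896.51 / 4807.65 × 100 = 122.6485
Paasche component (current-period weights):
ΣP(t=1)Q(t=1) = 18.01×118 + 1.92×356 + 531.41×6 + 4.30×31 = 2125.18 + 683.52 + 3188.46 + 133.3 = 6130.46
ΣP(t=0)Q(t=1) = 14.98×118 + 1.85×356 + 407.33×6 + 3.42×31 = 1767.64 + 658.6 + 2443.98 + 106.02 = 4976.24
P = 6130.46 / 4976.24 × 100 = 123.1946
Fisher = √(L × P) = √(122.6485 × 123.1946) = 122.9213

122.92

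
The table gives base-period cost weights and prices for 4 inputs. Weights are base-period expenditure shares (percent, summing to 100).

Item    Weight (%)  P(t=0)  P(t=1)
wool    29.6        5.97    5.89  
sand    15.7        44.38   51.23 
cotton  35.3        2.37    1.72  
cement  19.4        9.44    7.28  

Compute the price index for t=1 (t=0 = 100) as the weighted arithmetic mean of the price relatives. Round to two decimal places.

87.91

wool: 29.6 × (5.89/5.97) = 29.6 × 0.986600 = 29.2034
sand: 15.7 × (51.23/44.38) = 15.7 × 1.154349 = 18.1233
cotton: 35.3 × (1.72/2.37) = 35.3 × 0.725738 = 25.6186
cement: 19.4 × (7.28/9.44) = 19.4 × 0.771186 = 14.9610
Index = Σ wᵢ·(p₁ᵢ/p₀ᵢ) = 29.2034 + 18.1233 + 25.6186 + 14.9610 = 87.9062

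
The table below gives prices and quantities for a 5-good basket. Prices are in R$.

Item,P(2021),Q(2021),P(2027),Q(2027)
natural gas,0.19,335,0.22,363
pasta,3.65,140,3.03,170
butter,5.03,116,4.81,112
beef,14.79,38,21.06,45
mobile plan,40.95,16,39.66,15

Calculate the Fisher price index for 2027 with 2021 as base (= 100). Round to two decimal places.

Laspeyres component (base-period weights):
ΣP(2027)Q(2021) = 0.22×335 + 3.03×140 + 4.81×116 + 21.06×38 + 39.66×16 = 73.7 + 424.2 + 557.96 + 800.28 + 634.56 = 2490.7
ΣP(2021)Q(2021) = 0.19×335 + 3.65×140 + 5.03×116 + 14.79×38 + 40.95×16 = 63.65 + 511 + 583.48 + 562.02 + 655.2 = 2375.35
L = 2490.7 / 2375.35 × 100 = 104.8561
Paasche component (current-period weights):
ΣP(2027)Q(2027) = 0.22×363 + 3.03×170 + 4.81×112 + 21.06×45 + 39.66×15 = 79.86 + 515.1 + 538.72 + 947.7 + 594.9 = 2676.28
ΣP(2021)Q(2027) = 0.19×363 + 3.65×170 + 5.03×112 + 14.79×45 + 40.95×15 = 68.97 + 620.5 + 563.36 + 665.55 + 614.25 = 2532.63
P = 2676.28 / 2532.63 × 100 = 105.6720
Fisher = √(L × P) = √(104.8561 × 105.6720) = 105.2633

105.26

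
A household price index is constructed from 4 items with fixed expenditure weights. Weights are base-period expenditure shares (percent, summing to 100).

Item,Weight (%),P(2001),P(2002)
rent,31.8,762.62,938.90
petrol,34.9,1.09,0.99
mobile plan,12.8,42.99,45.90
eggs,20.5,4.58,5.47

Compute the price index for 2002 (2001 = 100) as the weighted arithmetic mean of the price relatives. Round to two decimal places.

rent: 31.8 × (938.90/762.62) = 31.8 × 1.231151 = 39.1506
petrol: 34.9 × (0.99/1.09) = 34.9 × 0.908257 = 31.6982
mobile plan: 12.8 × (45.90/42.99) = 12.8 × 1.067690 = 13.6664
eggs: 20.5 × (5.47/4.58) = 20.5 × 1.194323 = 24.4836
Index = Σ wᵢ·(p₁ᵢ/p₀ᵢ) = 39.1506 + 31.6982 + 13.6664 + 24.4836 = 108.9988

109.00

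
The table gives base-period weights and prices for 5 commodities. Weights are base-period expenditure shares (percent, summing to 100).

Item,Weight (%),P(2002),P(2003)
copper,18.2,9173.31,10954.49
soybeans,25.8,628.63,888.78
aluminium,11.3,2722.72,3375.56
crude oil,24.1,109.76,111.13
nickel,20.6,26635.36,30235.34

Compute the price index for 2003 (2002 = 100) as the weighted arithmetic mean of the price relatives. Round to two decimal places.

copper: 18.2 × (10954.49/9173.31) = 18.2 × 1.194170 = 21.7339
soybeans: 25.8 × (888.78/628.63) = 25.8 × 1.413836 = 36.4770
aluminium: 11.3 × (3375.56/2722.72) = 11.3 × 1.239775 = 14.0095
crude oil: 24.1 × (111.13/109.76) = 24.1 × 1.012482 = 24.4008
nickel: 20.6 × (30235.34/26635.36) = 20.6 × 1.135158 = 23.3843
Index = Σ wᵢ·(p₁ᵢ/p₀ᵢ) = 21.7339 + 36.4770 + 14.0095 + 24.4008 + 23.3843 = 120.0054

120.01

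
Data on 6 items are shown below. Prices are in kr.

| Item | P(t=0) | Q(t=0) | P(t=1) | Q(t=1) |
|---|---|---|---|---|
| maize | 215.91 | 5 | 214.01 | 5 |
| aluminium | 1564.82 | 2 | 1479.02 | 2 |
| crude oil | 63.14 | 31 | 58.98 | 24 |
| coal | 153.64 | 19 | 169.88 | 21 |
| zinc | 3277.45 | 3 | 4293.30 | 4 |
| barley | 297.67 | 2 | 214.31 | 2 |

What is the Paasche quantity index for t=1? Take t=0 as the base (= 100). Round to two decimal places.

Paasche quantity index uses current-period prices as weights.
ΣP(t=1)·Q(t=1) = 214.01×5 + 1479.02×2 + 58.98×24 + 169.88×21 + 4293.30×4 + 214.31×2 = 1070.05 + 2958.04 + 1415.52 + 3567.48 + 17173.2 + 428.62 = 26612.91
ΣP(t=1)·Q(t=0) = 214.01×5 + 1479.02×2 + 58.98×31 + 169.88×19 + 4293.30×3 + 214.31×2 = 1070.05 + 2958.04 + 1828.38 + 3227.72 + 12879.9 + 428.62 = 22392.71
Index = 26612.91 / 22392.71 × 100 = 118.8463

118.85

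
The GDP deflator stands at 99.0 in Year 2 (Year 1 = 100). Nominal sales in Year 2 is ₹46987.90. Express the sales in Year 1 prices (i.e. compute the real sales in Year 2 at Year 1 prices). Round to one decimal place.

47462.5

Real = Nominal ÷ (Index/100) = 46987.90 ÷ (99.0/100)
     = 46987.90 ÷ 0.990 = 47462.5253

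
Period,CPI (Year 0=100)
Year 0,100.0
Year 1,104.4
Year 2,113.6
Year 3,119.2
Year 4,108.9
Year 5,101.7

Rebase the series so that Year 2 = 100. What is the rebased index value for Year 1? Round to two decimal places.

91.90

Rebased(Year 1) = 104.4 / 113.6 × 100 = 91.9014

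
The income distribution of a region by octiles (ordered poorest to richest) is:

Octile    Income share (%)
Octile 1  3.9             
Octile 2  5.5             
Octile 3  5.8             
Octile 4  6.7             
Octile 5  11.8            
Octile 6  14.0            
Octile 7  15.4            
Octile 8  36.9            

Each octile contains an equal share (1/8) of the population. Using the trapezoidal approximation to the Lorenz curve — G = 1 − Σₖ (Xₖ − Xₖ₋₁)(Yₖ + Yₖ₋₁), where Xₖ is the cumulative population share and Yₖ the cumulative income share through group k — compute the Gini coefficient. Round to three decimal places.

0.388

Cumulative income shares Yₖ: 0.0390, 0.0940, 0.1520, 0.2190, 0.3370, 0.4770, 0.6310, 1.0000
Σ (Xₖ−Xₖ₋₁)(Yₖ+Yₖ₋₁) = (1/8)(0.0390+0.0000) + (1/8)(0.0940+0.0390) + (1/8)(0.1520+0.0940) + (1/8)(0.2190+0.1520) + (1/8)(0.3370+0.2190) + (1/8)(0.4770+0.3370) + (1/8)(0.6310+0.4770) + (1/8)(1.0000+0.6310)
  = 0.0049 + 0.0166 + 0.0307 + 0.0464 + 0.0695 + 0.1018 + 0.1385 + 0.2039 = 0.6123
G = 1 − 0.6123 = 0.3877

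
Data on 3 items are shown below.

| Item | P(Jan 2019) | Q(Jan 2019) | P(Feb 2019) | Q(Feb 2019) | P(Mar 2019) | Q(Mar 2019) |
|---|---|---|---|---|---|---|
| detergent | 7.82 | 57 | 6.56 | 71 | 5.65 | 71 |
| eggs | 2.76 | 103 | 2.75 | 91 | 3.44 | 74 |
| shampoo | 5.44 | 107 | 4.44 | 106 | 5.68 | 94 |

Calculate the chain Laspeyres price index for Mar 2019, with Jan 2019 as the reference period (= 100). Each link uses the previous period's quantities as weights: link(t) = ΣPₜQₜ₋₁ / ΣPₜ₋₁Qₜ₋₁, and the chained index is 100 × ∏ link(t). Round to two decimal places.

Link Jan 2019→Feb 2019:
ΣP(Feb 2019)Q(Jan 2019) = 6.56×57 + 2.75×103 + 4.44×107 = 373.92 + 283.25 + 475.08 = 1132.25
ΣP(Jan 2019)Q(Jan 2019) = 7.82×57 + 2.76×103 + 5.44×107 = 445.74 + 284.28 + 582.08 = 1312.1
link = 1132.25/1312.1 = 0.862930
Link Feb 2019→Mar 2019:
ΣP(Mar 2019)Q(Feb 2019) = 5.65×71 + 3.44×91 + 5.68×106 = 401.15 + 313.04 + 602.08 = 1316.27
ΣP(Feb 2019)Q(Feb 2019) = 6.56×71 + 2.75×91 + 4.44×106 = 465.76 + 250.25 + 470.64 = 1186.65
link = 1316.27/1186.65 = 1.109232
Chained index = 100 × 0.862930 × 1.109232 = 95.7189

95.72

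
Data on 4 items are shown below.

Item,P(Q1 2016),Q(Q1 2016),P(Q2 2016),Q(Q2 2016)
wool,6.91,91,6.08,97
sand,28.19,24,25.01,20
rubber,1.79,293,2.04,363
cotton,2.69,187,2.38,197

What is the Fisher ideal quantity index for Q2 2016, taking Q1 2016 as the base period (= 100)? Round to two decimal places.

Laspeyres component (base-period weights):
ΣP(Q1 2016)Q(Q2 2016) = 6.91×97 + 28.19×20 + 1.79×363 + 2.69×197 = 670.27 + 563.8 + 649.77 + 529.93 = 2413.77
ΣP(Q1 2016)Q(Q1 2016) = 6.91×91 + 28.19×24 + 1.79×293 + 2.69×187 = 628.81 + 676.56 + 524.47 + 503.03 = 2332.87
L = 2413.77 / 2332.87 × 100 = 103.4678
Paasche component (current-period weights):
ΣP(Q2 2016)Q(Q2 2016) = 6.08×97 + 25.01×20 + 2.04×363 + 2.38×197 = 589.76 + 500.2 + 740.52 + 468.86 = 2299.34
ΣP(Q2 2016)Q(Q1 2016) = 6.08×91 + 25.01×24 + 2.04×293 + 2.38×187 = 553.28 + 600.24 + 597.72 + 445.06 = 2196.3
P = 2299.34 / 2196.3 × 100 = 104.6915
Fisher = √(L × P) = √(103.4678 × 104.6915) = 104.0779

104.08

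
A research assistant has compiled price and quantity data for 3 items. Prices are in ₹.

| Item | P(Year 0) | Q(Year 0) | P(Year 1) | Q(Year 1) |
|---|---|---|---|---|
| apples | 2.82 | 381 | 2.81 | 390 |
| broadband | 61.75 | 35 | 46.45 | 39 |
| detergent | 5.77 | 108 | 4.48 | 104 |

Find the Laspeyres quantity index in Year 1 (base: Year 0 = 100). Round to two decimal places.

106.46

Laspeyres quantity index uses base-period prices as weights.
ΣP(Year 0)·Q(Year 1) = 2.82×390 + 61.75×39 + 5.77×104 = 1099.8 + 2408.25 + 600.08 = 4108.13
ΣP(Year 0)·Q(Year 0) = 2.82×381 + 61.75×35 + 5.77×108 = 1074.42 + 2161.25 + 623.16 = 3858.83
Index = 4108.13 / 3858.83 × 100 = 106.4605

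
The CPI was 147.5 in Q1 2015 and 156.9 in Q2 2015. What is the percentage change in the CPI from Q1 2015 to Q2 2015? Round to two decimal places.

6.37%

Change = (156.9 − 147.5) / 147.5 × 100
       = 9.4 / 147.5 × 100 = 6.3729%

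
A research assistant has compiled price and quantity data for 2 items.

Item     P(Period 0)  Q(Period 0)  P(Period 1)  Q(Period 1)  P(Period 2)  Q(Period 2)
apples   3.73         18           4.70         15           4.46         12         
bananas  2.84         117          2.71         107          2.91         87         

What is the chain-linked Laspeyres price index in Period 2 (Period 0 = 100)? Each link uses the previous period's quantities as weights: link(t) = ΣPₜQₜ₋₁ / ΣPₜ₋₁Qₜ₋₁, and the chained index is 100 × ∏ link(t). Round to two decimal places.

105.53

Link Period 0→Period 1:
ΣP(Period 1)Q(Period 0) = 4.70×18 + 2.71×117 = 84.6 + 317.07 = 401.67
ΣP(Period 0)Q(Period 0) = 3.73×18 + 2.84×117 = 67.14 + 332.28 = 399.42
link = 401.67/399.42 = 1.005633
Link Period 1→Period 2:
ΣP(Period 2)Q(Period 1) = 4.46×15 + 2.91×107 = 66.9 + 311.37 = 378.27
ΣP(Period 1)Q(Period 1) = 4.70×15 + 2.71×107 = 70.5 + 289.97 = 360.47
link = 378.27/360.47 = 1.049380
Chained index = 100 × 1.005633 × 1.049380 = 105.5291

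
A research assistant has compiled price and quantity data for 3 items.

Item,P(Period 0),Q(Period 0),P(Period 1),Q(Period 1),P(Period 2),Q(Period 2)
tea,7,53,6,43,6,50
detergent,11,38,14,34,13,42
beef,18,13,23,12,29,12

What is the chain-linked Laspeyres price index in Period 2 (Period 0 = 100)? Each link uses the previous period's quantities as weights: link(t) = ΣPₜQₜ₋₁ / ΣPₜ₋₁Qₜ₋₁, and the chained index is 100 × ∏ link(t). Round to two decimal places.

Link Period 0→Period 1:
ΣP(Period 1)Q(Period 0) = 6×53 + 14×38 + 23×13 = 318 + 532 + 299 = 1149
ΣP(Period 0)Q(Period 0) = 7×53 + 11×38 + 18×13 = 371 + 418 + 234 = 1023
link = 1149/1023 = 1.123167
Link Period 1→Period 2:
ΣP(Period 2)Q(Period 1) = 6×43 + 13×34 + 29×12 = 258 + 442 + 348 = 1048
ΣP(Period 1)Q(Period 1) = 6×43 + 14×34 + 23×12 = 258 + 476 + 276 = 1010
link = 1048/1010 = 1.037624
Chained index = 100 × 1.123167 × 1.037624 = 116.5425

116.54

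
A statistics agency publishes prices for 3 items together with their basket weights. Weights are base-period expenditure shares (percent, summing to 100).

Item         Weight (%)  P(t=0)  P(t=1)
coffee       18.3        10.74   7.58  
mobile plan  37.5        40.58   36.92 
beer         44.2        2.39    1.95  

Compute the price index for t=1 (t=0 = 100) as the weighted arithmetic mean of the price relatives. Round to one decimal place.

coffee: 18.3 × (7.58/10.74) = 18.3 × 0.705773 = 12.9156
mobile plan: 37.5 × (36.92/40.58) = 37.5 × 0.909808 = 34.1178
beer: 44.2 × (1.95/2.39) = 44.2 × 0.815900 = 36.0628
Index = Σ wᵢ·(p₁ᵢ/p₀ᵢ) = 12.9156 + 34.1178 + 36.0628 = 83.0962

83.1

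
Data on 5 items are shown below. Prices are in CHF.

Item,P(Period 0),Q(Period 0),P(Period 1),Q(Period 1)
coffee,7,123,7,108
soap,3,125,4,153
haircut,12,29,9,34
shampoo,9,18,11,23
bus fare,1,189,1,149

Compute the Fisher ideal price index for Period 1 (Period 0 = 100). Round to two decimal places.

Laspeyres component (base-period weights):
ΣP(Period 1)Q(Period 0) = 7×123 + 4×125 + 9×29 + 11×18 + 1×189 = 861 + 500 + 261 + 198 + 189 = 2009
ΣP(Period 0)Q(Period 0) = 7×123 + 3×125 + 12×29 + 9×18 + 1×189 = 861 + 375 + 348 + 162 + 189 = 1935
L = 2009 / 1935 × 100 = 103.8243
Paasche component (current-period weights):
ΣP(Period 1)Q(Period 1) = 7×108 + 4×153 + 9×34 + 11×23 + 1×149 = 756 + 612 + 306 + 253 + 149 = 2076
ΣP(Period 0)Q(Period 1) = 7×108 + 3×153 + 12×34 + 9×23 + 1×149 = 756 + 459 + 408 + 207 + 149 = 1979
P = 2076 / 1979 × 100 = 104.9015
Fisher = √(L × P) = √(103.8243 × 104.9015) = 104.3615

104.36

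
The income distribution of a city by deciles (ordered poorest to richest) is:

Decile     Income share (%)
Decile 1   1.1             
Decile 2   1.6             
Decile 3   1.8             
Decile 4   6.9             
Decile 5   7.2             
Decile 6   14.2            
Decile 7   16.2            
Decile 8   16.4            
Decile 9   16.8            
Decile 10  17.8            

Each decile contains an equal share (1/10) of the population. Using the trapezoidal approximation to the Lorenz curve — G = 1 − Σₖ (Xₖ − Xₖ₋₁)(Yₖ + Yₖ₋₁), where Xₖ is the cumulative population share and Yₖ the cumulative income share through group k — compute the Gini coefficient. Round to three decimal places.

0.365

Cumulative income shares Yₖ: 0.0110, 0.0270, 0.0450, 0.1140, 0.1860, 0.3280, 0.4900, 0.6540, 0.8220, 1.0000
Σ (Xₖ−Xₖ₋₁)(Yₖ+Yₖ₋₁) = (1/10)(0.0110+0.0000) + (1/10)(0.0270+0.0110) + (1/10)(0.0450+0.0270) + (1/10)(0.1140+0.0450) + (1/10)(0.1860+0.1140) + (1/10)(0.3280+0.1860) + (1/10)(0.4900+0.3280) + (1/10)(0.6540+0.4900) + (1/10)(0.8220+0.6540) + (1/10)(1.0000+0.8220)
  = 0.0011 + 0.0038 + 0.0072 + 0.0159 + 0.0300 + 0.0514 + 0.0818 + 0.1144 + 0.1476 + 0.1822 = 0.6354
G = 1 − 0.6354 = 0.3646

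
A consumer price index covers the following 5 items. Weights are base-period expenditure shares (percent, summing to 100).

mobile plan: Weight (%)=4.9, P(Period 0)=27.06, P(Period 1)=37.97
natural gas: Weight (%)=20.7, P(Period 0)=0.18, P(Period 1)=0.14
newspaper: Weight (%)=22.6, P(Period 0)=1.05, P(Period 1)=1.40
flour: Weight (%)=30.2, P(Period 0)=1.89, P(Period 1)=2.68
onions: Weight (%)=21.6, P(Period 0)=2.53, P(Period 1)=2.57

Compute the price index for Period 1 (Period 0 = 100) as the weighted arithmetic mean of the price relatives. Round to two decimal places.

117.87

mobile plan: 4.9 × (37.97/27.06) = 4.9 × 1.403178 = 6.8756
natural gas: 20.7 × (0.14/0.18) = 20.7 × 0.777778 = 16.1000
newspaper: 22.6 × (1.40/1.05) = 22.6 × 1.333333 = 30.1333
flour: 30.2 × (2.68/1.89) = 30.2 × 1.417989 = 42.8233
onions: 21.6 × (2.57/2.53) = 21.6 × 1.015810 = 21.9415
Index = Σ wᵢ·(p₁ᵢ/p₀ᵢ) = 6.8756 + 16.1000 + 30.1333 + 42.8233 + 21.9415 = 117.8737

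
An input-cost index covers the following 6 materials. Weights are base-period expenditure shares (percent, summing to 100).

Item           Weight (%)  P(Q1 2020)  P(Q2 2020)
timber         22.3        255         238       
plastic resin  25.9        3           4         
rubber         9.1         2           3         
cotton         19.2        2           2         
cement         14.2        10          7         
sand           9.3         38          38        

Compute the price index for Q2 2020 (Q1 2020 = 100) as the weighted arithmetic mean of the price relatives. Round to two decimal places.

timber: 22.3 × (238/255) = 22.3 × 0.933333 = 20.8133
plastic resin: 25.9 × (4/3) = 25.9 × 1.333333 = 34.5333
rubber: 9.1 × (3/2) = 9.1 × 1.500000 = 13.6500
cotton: 19.2 × (2/2) = 19.2 × 1.000000 = 19.2000
cement: 14.2 × (7/10) = 14.2 × 0.700000 = 9.9400
sand: 9.3 × (38/38) = 9.3 × 1.000000 = 9.3000
Index = Σ wᵢ·(p₁ᵢ/p₀ᵢ) = 20.8133 + 34.5333 + 13.6500 + 19.2000 + 9.9400 + 9.3000 = 107.4367

107.44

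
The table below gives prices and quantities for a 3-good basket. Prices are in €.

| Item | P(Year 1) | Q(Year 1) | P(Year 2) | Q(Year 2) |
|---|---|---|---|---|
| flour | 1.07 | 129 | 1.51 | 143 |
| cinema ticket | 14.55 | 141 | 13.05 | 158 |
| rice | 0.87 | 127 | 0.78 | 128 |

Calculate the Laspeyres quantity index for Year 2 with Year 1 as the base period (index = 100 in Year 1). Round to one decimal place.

111.4

Laspeyres quantity index uses base-period prices as weights.
ΣP(Year 1)·Q(Year 2) = 1.07×143 + 14.55×158 + 0.87×128 = 153.01 + 2298.9 + 111.36 = 2563.27
ΣP(Year 1)·Q(Year 1) = 1.07×129 + 14.55×141 + 0.87×127 = 138.03 + 2051.55 + 110.49 = 2300.07
Index = 2563.27 / 2300.07 × 100 = 111.4431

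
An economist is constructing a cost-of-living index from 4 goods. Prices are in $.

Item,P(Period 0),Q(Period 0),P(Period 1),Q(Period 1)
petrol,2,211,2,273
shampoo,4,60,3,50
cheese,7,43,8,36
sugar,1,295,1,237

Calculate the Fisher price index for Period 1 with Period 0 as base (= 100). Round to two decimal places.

98.76

Laspeyres component (base-period weights):
ΣP(Period 1)Q(Period 0) = 2×211 + 3×60 + 8×43 + 1×295 = 422 + 180 + 344 + 295 = 1241
ΣP(Period 0)Q(Period 0) = 2×211 + 4×60 + 7×43 + 1×295 = 422 + 240 + 301 + 295 = 1258
L = 1241 / 1258 × 100 = 98.6486
Paasche component (current-period weights):
ΣP(Period 1)Q(Period 1) = 2×273 + 3×50 + 8×36 + 1×237 = 546 + 150 + 288 + 237 = 1221
ΣP(Period 0)Q(Period 1) = 2×273 + 4×50 + 7×36 + 1×237 = 546 + 200 + 252 + 237 = 1235
P = 1221 / 1235 × 100 = 98.8664
Fisher = √(L × P) = √(98.6486 × 98.8664) = 98.7575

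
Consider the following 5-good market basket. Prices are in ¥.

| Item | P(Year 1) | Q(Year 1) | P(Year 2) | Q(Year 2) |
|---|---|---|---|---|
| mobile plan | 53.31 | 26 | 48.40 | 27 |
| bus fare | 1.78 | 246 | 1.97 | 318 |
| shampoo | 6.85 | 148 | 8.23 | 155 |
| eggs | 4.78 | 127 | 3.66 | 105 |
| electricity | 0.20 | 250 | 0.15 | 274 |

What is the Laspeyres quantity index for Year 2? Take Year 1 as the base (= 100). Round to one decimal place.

Laspeyres quantity index uses base-period prices as weights.
ΣP(Year 1)·Q(Year 2) = 53.31×27 + 1.78×318 + 6.85×155 + 4.78×105 + 0.20×274 = 1439.37 + 566.04 + 1061.75 + 501.9 + 54.8 = 3623.86
ΣP(Year 1)·Q(Year 1) = 53.31×26 + 1.78×246 + 6.85×148 + 4.78×127 + 0.20×250 = 1386.06 + 437.88 + 1013.8 + 607.06 + 50 = 3494.8
Index = 3623.86 / 3494.8 × 100 = 103.6929

103.7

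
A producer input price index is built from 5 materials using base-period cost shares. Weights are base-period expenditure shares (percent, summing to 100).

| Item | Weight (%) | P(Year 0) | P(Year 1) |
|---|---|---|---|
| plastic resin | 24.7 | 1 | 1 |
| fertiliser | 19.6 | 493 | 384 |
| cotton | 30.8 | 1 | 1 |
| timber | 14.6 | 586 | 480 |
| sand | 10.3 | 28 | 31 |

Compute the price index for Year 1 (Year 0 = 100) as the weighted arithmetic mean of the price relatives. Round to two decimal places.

94.13

plastic resin: 24.7 × (1/1) = 24.7 × 1.000000 = 24.7000
fertiliser: 19.6 × (384/493) = 19.6 × 0.778905 = 15.2665
cotton: 30.8 × (1/1) = 30.8 × 1.000000 = 30.8000
timber: 14.6 × (480/586) = 14.6 × 0.819113 = 11.9590
sand: 10.3 × (31/28) = 10.3 × 1.107143 = 11.4036
Index = Σ wᵢ·(p₁ᵢ/p₀ᵢ) = 24.7000 + 15.2665 + 30.8000 + 11.9590 + 11.4036 = 94.1291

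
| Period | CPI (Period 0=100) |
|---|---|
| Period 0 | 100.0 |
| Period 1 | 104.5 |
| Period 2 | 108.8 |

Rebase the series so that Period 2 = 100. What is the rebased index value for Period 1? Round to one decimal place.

96.0

Rebased(Period 1) = 104.5 / 108.8 × 100 = 96.0478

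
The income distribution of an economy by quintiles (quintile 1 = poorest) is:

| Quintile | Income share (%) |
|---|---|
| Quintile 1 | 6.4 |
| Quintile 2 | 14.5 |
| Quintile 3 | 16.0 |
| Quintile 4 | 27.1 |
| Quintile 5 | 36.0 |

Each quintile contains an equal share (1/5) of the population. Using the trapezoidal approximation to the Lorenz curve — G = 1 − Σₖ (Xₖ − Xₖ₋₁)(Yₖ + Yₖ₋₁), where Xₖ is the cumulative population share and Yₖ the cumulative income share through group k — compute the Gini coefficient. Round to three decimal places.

0.287

Cumulative income shares Yₖ: 0.0640, 0.2090, 0.3690, 0.6400, 1.0000
Σ (Xₖ−Xₖ₋₁)(Yₖ+Yₖ₋₁) = (1/5)(0.0640+0.0000) + (1/5)(0.2090+0.0640) + (1/5)(0.3690+0.2090) + (1/5)(0.6400+0.3690) + (1/5)(1.0000+0.6400)
  = 0.0128 + 0.0546 + 0.1156 + 0.2018 + 0.3280 = 0.7128
G = 1 − 0.7128 = 0.2872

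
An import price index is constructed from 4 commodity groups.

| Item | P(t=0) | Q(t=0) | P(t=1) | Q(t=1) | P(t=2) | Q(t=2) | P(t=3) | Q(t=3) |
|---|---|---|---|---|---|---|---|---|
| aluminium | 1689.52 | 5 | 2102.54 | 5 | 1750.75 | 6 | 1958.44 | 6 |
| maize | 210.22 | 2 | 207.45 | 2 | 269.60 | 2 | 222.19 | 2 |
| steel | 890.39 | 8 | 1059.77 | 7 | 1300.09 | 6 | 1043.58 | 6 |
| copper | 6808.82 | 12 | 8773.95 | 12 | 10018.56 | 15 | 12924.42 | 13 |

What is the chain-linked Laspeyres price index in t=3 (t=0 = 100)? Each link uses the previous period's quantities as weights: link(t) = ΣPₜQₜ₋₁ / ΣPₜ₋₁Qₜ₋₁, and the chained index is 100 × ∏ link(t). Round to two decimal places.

Link t=0→t=1:
ΣP(t=1)Q(t=0) = 2102.54×5 + 207.45×2 + 1059.77×8 + 8773.95×12 = 10512.7 + 414.9 + 8478.16 + 105287.4 = 124693.16
ΣP(t=0)Q(t=0) = 1689.52×5 + 210.22×2 + 890.39×8 + 6808.82×12 = 8447.6 + 420.44 + 7123.12 + 81705.84 = 97697
link = 124693.16/97697 = 1.276325
Link t=1→t=2:
ΣP(t=2)Q(t=1) = 1750.75×5 + 269.60×2 + 1300.09×7 + 10018.56×12 = 8753.75 + 539.2 + 9100.63 + 120222.72 = 138616.3
ΣP(t=1)Q(t=1) = 2102.54×5 + 207.45×2 + 1059.77×7 + 8773.95×12 = 10512.7 + 414.9 + 7418.39 + 105287.4 = 123633.39
link = 138616.3/123633.39 = 1.121188
Link t=2→t=3:
ΣP(t=3)Q(t=2) = 1958.44×6 + 222.19×2 + 1043.58×6 + 12924.42×15 = 11750.64 + 444.38 + 6261.48 + 193866.3 = 212322.8
ΣP(t=2)Q(t=2) = 1750.75×6 + 269.60×2 + 1300.09×6 + 10018.56×15 = 10504.5 + 539.2 + 7800.54 + 150278.4 = 169122.64
link = 212322.8/169122.64 = 1.255437
Chained index = 100 × 1.276325 × 1.121188 × 1.255437 = 179.6531

179.65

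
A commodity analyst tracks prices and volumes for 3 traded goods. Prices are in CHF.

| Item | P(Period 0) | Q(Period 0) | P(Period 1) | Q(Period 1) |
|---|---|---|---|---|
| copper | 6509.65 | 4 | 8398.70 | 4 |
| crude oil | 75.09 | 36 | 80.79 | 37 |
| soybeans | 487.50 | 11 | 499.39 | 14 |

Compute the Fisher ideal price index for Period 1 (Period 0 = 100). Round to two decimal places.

Laspeyres component (base-period weights):
ΣP(Period 1)Q(Period 0) = 8398.70×4 + 80.79×36 + 499.39×11 = 33594.8 + 2908.44 + 5493.29 = 41996.53
ΣP(Period 0)Q(Period 0) = 6509.65×4 + 75.09×36 + 487.50×11 = 26038.6 + 2703.24 + 5362.5 = 34104.34
L = 41996.53 / 34104.34 × 100 = 123.1413
Paasche component (current-period weights):
ΣP(Period 1)Q(Period 1) = 8398.70×4 + 80.79×37 + 499.39×14 = 33594.8 + 2989.23 + 6991.46 = 43575.49
ΣP(Period 0)Q(Period 1) = 6509.65×4 + 75.09×37 + 487.50×14 = 26038.6 + 2778.33 + 6825 = 35641.93
P = 43575.49 / 35641.93 × 100 = 122.2591
Fisher = √(L × P) = √(123.1413 × 122.2591) = 122.6994

122.70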